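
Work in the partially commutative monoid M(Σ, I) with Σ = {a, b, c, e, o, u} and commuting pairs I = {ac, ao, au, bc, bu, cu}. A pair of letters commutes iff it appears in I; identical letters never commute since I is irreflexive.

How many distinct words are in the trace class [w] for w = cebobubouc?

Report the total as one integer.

6

piece 0:c — minimal
piece 1:e rests on {0:c}
piece 2:b rests on {1:e}
piece 3:o rests on {2:b}
piece 4:b rests on {3:o}
piece 5:u rests on {3:o}
piece 6:b rests on {4:b}
piece 7:o rests on {5:u, 6:b}
piece 8:u rests on {7:o}
piece 9:c rests on {7:o}
minimal pieces: {0:c}
ways to finish when only these pieces remain (= sum over removing one remaining piece with nothing left below it):
  1 left: {8}→1  {9}→1
  2 left: {8,9}→2
  3 left: {7,8,9}→2
  4 left: {5,7,8,9}→2  {6,7,8,9}→2
  5 left: {4,6,7,8,9}→2  {5,6,7,8,9}→4
  6 left: {4,5,6,7,8,9}→6
  7 left: {3,4,5,6,7,8,9}→6
  8 left: {2,3,4,5,6,7,8,9}→6
  placing 0:c first → 6 extensions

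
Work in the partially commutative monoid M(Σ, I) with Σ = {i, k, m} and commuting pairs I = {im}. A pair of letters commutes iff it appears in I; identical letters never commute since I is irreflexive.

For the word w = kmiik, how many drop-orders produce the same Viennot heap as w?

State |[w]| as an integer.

3

0(k) covers ∅
1(m) covers 0:k
2(i) covers 0:k
3(i) covers 2:i
4(k) covers 1:m, 3:i
floor of heap: 0:k
completions by unplaced set U, small U first (add the entries for U minus each lowest piece of U):
  |U|=1: {4}:1
  |U|=2: {1,4}:1  {3,4}:1
  |U|=3: {1,3,4}:2  {2,3,4}:1
  start at 0(k): 3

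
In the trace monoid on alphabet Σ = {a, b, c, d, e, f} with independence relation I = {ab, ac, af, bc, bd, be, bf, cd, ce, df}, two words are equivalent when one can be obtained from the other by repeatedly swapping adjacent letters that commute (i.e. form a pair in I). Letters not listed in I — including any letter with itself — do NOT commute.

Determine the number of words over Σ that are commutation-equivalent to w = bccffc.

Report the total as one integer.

piece 0:b — minimal
piece 1:c — minimal
piece 2:c rests on {1:c}
piece 3:f rests on {2:c}
piece 4:f rests on {3:f}
piece 5:c rests on {4:f}
minimal pieces: {0:b, 1:c}
ways to finish when only these pieces remain (= sum over removing one remaining piece with nothing left below it):
  1 left: {0}→1  {5}→1
  2 left: {0,5}→2  {4,5}→1
  3 left: {0,4,5}→3  {3,4,5}→1
  4 left: {0,3,4,5}→4  {2,3,4,5}→1
  placing 0:b first → 1 extensions
  placing 1:c first → 5 extensions
total linear extensions = 6

6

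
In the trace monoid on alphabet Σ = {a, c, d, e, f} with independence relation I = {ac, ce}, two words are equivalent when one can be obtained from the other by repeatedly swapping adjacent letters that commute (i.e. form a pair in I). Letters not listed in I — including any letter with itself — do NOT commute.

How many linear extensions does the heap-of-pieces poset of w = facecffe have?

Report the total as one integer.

6

0(f) covers ∅
1(a) covers 0:f
2(c) covers 0:f
3(e) covers 1:a
4(c) covers 2:c
5(f) covers 3:e, 4:c
6(f) covers 5:f
7(e) covers 6:f
floor of heap: 0:f
completions by unplaced set U, small U first (add the entries for U minus each lowest piece of U):
  |U|=1: {7}:1
  |U|=2: {6,7}:1
  |U|=3: {5,6,7}:1
  |U|=4: {3,5,6,7}:1  {4,5,6,7}:1
  |U|=5: {1,3,5,6,7}:1  {2,4,5,6,7}:1  {3,4,5,6,7}:2
  |U|=6: {1,3,4,5,6,7}:3  {2,3,4,5,6,7}:3
  start at 0(f): 6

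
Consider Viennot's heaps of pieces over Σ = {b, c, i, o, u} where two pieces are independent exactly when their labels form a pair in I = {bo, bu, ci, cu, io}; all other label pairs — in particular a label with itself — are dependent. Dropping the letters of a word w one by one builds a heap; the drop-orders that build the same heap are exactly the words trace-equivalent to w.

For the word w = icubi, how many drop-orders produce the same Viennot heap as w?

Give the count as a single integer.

5

#0=i has no predecessor
#1=c has no predecessor
#2=u depends on [0:i]
#3=b depends on [0:i, 1:c]
#4=i depends on [2:u, 3:b]
sources: [0:i, 1:c]
N(rest) = Σ N(rest − s) over sources s of rest; N(one piece) = 1:
  size 1 → [4]=1
  size 2 → [2,4]=1  [3,4]=1
  size 3 → [1,3,4]=1  [2,3,4]=2
  first=0(i) contributes 3
  first=1(c) contributes 2
|[w]| = 5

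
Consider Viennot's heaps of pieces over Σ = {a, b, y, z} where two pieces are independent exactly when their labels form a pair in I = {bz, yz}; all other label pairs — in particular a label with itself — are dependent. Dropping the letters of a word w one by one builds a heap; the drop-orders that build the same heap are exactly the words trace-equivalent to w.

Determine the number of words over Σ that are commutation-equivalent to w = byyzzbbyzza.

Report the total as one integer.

210

0(b) covers ∅
1(y) covers 0:b
2(y) covers 1:y
3(z) covers ∅
4(z) covers 3:z
5(b) covers 2:y
6(b) covers 5:b
7(y) covers 6:b
8(z) covers 4:z
9(z) covers 8:z
10(a) covers 7:y, 9:z
floor of heap: 0:b, 3:z
completions by unplaced set U, small U first (add the entries for U minus each lowest piece of U):
  |U|=1: {10}:1
  |U|=2: {7,10}:1  {9,10}:1
  |U|=3: {6,7,10}:1  {7,9,10}:2  {8,9,10}:1
  |U|=4: {4,8,9,10}:1  {5,6,7,10}:1  {6,7,9,10}:3  {7,8,9,10}:3
  |U|=5: {2,5,6,7,10}:1  {3,4,8,9,10}:1  {4,7,8,9,10}:4  {5,6,7,9,10}:4  {6,7,8,9,10}:6
  |U|=6: {1,2,5,6,7,10}:1  {2,5,6,7,9,10}:5  {3,4,7,8,9,10}:5  {4,6,7,8,9,10}:10  {5,6,7,8,9,10}:10
  |U|=7: {0,1,2,5,6,7,10}:1  {1,2,5,6,7,9,10}:6  {2,5,6,7,8,9,10}:15  {3,4,6,7,8,9,10}:15  {4,5,6,7,8,9,10}:20
  |U|=8: {0,1,2,5,6,7,9,10}:7  {1,2,5,6,7,8,9,10}:21  {2,4,5,6,7,8,9,10}:35  {3,4,5,6,7,8,9,10}:35
  |U|=9: {0,1,2,5,6,7,8,9,10}:28  {1,2,4,5,6,7,8,9,10}:56  {2,3,4,5,6,7,8,9,10}:70
  start at 0(b): 126
  start at 3(z): 84
sum over floor = 210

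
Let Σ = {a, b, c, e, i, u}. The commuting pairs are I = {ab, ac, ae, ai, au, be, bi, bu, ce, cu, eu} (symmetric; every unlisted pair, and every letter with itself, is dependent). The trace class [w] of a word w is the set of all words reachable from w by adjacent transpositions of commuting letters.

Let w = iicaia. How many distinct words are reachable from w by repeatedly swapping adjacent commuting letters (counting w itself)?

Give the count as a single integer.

15

#0=i has no predecessor
#1=i depends on [0:i]
#2=c depends on [1:i]
#3=a has no predecessor
#4=i depends on [2:c]
#5=a depends on [3:a]
sources: [0:i, 3:a]
N(rest) = Σ N(rest − s) over sources s of rest; N(one piece) = 1:
  size 1 → [4]=1  [5]=1
  size 2 → [2,4]=1  [3,5]=1  [4,5]=2
  size 3 → [1,2,4]=1  [2,4,5]=3  [3,4,5]=3
  size 4 → [0,1,2,4]=1  [1,2,4,5]=4  [2,3,4,5]=6
  first=0(i) contributes 10
  first=3(a) contributes 5
|[w]| = 15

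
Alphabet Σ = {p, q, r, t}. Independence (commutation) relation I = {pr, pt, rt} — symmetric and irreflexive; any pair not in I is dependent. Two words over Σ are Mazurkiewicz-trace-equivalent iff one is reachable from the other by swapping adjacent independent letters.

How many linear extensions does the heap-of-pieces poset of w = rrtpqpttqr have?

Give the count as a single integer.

36

0(r) covers ∅
1(r) covers 0:r
2(t) covers ∅
3(p) covers ∅
4(q) covers 1:r, 2:t, 3:p
5(p) covers 4:q
6(t) covers 4:q
7(t) covers 6:t
8(q) covers 5:p, 7:t
9(r) covers 8:q
floor of heap: 0:r, 2:t, 3:p
completions by unplaced set U, small U first (add the entries for U minus each lowest piece of U):
  |U|=1: {9}:1
  |U|=2: {8,9}:1
  |U|=3: {5,8,9}:1  {7,8,9}:1
  |U|=4: {5,7,8,9}:2  {6,7,8,9}:1
  |U|=5: {5,6,7,8,9}:3
  |U|=6: {4,5,6,7,8,9}:3
  |U|=7: {1,4,5,6,7,8,9}:3  {2,4,5,6,7,8,9}:3  {3,4,5,6,7,8,9}:3
  |U|=8: {0,1,4,5,6,7,8,9}:3  {1,2,4,5,6,7,8,9}:6  {1,3,4,5,6,7,8,9}:6  {2,3,4,5,6,7,8,9}:6
  start at 0(r): 18
  start at 2(t): 9
  start at 3(p): 9
sum over floor = 36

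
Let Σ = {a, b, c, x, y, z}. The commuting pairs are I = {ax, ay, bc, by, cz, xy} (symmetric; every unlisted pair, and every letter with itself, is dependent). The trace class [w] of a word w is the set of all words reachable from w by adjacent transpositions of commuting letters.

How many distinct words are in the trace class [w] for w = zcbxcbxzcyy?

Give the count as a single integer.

#0=z has no predecessor
#1=c has no predecessor
#2=b depends on [0:z]
#3=x depends on [1:c, 2:b]
#4=c depends on [3:x]
#5=b depends on [3:x]
#6=x depends on [4:c, 5:b]
#7=z depends on [6:x]
#8=c depends on [6:x]
#9=y depends on [7:z, 8:c]
#10=y depends on [9:y]
sources: [0:z, 1:c]
N(rest) = Σ N(rest − s) over sources s of rest; N(one piece) = 1:
  size 1 → [10]=1
  size 2 → [9,10]=1
  size 3 → [7,9,10]=1  [8,9,10]=1
  size 4 → [7,8,9,10]=2
  size 5 → [6,7,8,9,10]=2
  size 6 → [4,6,7,8,9,10]=2  [5,6,7,8,9,10]=2
  size 7 → [4,5,6,7,8,9,10]=4
  size 8 → [3,4,5,6,7,8,9,10]=4
  size 9 → [1,3,4,5,6,7,8,9,10]=4  [2,3,4,5,6,7,8,9,10]=4
  first=0(z) contributes 8
  first=1(c) contributes 4
|[w]| = 12

12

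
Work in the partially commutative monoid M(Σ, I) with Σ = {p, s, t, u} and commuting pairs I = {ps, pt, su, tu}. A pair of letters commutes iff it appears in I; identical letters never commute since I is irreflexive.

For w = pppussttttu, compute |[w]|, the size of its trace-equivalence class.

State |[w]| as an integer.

0(p) covers ∅
1(p) covers 0:p
2(p) covers 1:p
3(u) covers 2:p
4(s) covers ∅
5(s) covers 4:s
6(t) covers 5:s
7(t) covers 6:t
8(t) covers 7:t
9(t) covers 8:t
10(u) covers 3:u
floor of heap: 0:p, 4:s
completions by unplaced set U, small U first (add the entries for U minus each lowest piece of U):
  |U|=1: {9}:1  {10}:1
  |U|=2: {3,10}:1  {8,9}:1  {9,10}:2
  |U|=3: {2,3,10}:1  {3,9,10}:3  {7,8,9}:1  {8,9,10}:3
  |U|=4: {1,2,3,10}:1  {2,3,9,10}:4  {3,8,9,10}:6  {6,7,8,9}:1  {7,8,9,10}:4
  |U|=5: {0,1,2,3,10}:1  {1,2,3,9,10}:5  {2,3,8,9,10}:10  {3,7,8,9,10}:10  {5,6,7,8,9}:1  {6,7,8,9,10}:5
  |U|=6: {0,1,2,3,9,10}:6  {1,2,3,8,9,10}:15  {2,3,7,8,9,10}:20  {3,6,7,8,9,10}:15  {4,5,6,7,8,9}:1  {5,6,7,8,9,10}:6
  |U|=7: {0,1,2,3,8,9,10}:21  {1,2,3,7,8,9,10}:35  {2,3,6,7,8,9,10}:35  {3,5,6,7,8,9,10}:21  {4,5,6,7,8,9,10}:7
  |U|=8: {0,1,2,3,7,8,9,10}:56  {1,2,3,6,7,8,9,10}:70  {2,3,5,6,7,8,9,10}:56  {3,4,5,6,7,8,9,10}:28
  |U|=9: {0,1,2,3,6,7,8,9,10}:126  {1,2,3,5,6,7,8,9,10}:126  {2,3,4,5,6,7,8,9,10}:84
  start at 0(p): 210
  start at 4(s): 252
sum over floor = 462

462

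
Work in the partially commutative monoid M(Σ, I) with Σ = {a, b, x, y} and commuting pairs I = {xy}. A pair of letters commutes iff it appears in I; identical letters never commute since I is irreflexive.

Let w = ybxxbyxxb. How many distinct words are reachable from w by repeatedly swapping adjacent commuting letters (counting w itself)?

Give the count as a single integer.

0(y) covers ∅
1(b) covers 0:y
2(x) covers 1:b
3(x) covers 2:x
4(b) covers 3:x
5(y) covers 4:b
6(x) covers 4:b
7(x) covers 6:x
8(b) covers 5:y, 7:x
floor of heap: 0:y
completions by unplaced set U, small U first (add the entries for U minus each lowest piece of U):
  |U|=1: {8}:1
  |U|=2: {5,8}:1  {7,8}:1
  |U|=3: {5,7,8}:2  {6,7,8}:1
  |U|=4: {5,6,7,8}:3
  |U|=5: {4,5,6,7,8}:3
  |U|=6: {3,4,5,6,7,8}:3
  |U|=7: {2,3,4,5,6,7,8}:3
  start at 0(y): 3

3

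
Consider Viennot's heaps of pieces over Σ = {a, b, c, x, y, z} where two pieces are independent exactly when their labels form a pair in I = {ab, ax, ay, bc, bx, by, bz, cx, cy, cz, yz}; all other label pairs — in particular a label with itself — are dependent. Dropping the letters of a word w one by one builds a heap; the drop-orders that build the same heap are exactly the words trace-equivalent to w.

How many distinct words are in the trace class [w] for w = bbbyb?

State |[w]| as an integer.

drop 0:b onto floor
drop 1:b onto {0:b}
drop 2:b onto {1:b}
drop 3:y onto floor
drop 4:b onto {2:b}
ground layer = {0:b, 3:y}
drop-orders for the pieces not yet dropped (sum over which currently-grounded one goes next):
  1 to go: {3} 1  {4} 1
  2 to go: {2,4} 1  {3,4} 2
  3 to go: {1,2,4} 1  {2,3,4} 3
  if 0:b drops first: 4 orders
  if 3:y drops first: 1 orders
heap linearizations: 5

5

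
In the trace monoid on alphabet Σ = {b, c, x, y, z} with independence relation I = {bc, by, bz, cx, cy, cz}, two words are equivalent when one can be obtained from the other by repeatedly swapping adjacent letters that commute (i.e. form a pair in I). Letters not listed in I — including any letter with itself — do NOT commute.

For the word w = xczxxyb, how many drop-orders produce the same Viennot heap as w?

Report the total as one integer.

drop 0:x onto floor
drop 1:c onto floor
drop 2:z onto {0:x}
drop 3:x onto {2:z}
drop 4:x onto {3:x}
drop 5:y onto {4:x}
drop 6:b onto {4:x}
ground layer = {0:x, 1:c}
drop-orders for the pieces not yet dropped (sum over which currently-grounded one goes next):
  1 to go: {1} 1  {5} 1  {6} 1
  2 to go: {1,5} 2  {1,6} 2  {5,6} 2
  3 to go: {1,5,6} 6  {4,5,6} 2
  4 to go: {1,4,5,6} 8  {3,4,5,6} 2
  5 to go: {1,3,4,5,6} 10  {2,3,4,5,6} 2
  if 0:x drops first: 12 orders
  if 1:c drops first: 2 orders
heap linearizations: 14

14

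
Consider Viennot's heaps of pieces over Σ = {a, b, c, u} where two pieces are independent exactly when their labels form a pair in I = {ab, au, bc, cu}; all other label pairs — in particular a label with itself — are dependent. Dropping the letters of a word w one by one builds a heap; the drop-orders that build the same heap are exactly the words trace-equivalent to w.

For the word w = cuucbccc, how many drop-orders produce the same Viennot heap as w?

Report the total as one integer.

piece 0:c — minimal
piece 1:u — minimal
piece 2:u rests on {1:u}
piece 3:c rests on {0:c}
piece 4:b rests on {2:u}
piece 5:c rests on {3:c}
piece 6:c rests on {5:c}
piece 7:c rests on {6:c}
minimal pieces: {0:c, 1:u}
ways to finish when only these pieces remain (= sum over removing one remaining piece with nothing left below it):
  1 left: {4}→1  {7}→1
  2 left: {2,4}→1  {4,7}→2  {6,7}→1
  3 left: {1,2,4}→1  {2,4,7}→3  {4,6,7}→3  {5,6,7}→1
  4 left: {1,2,4,7}→4  {2,4,6,7}→6  {3,5,6,7}→1  {4,5,6,7}→4
  5 left: {0,3,5,6,7}→1  {1,2,4,6,7}→10  {2,4,5,6,7}→10  {3,4,5,6,7}→5
  6 left: {0,3,4,5,6,7}→6  {1,2,4,5,6,7}→20  {2,3,4,5,6,7}→15
  placing 0:c first → 35 extensions
  placing 1:u first → 21 extensions
total linear extensions = 56

56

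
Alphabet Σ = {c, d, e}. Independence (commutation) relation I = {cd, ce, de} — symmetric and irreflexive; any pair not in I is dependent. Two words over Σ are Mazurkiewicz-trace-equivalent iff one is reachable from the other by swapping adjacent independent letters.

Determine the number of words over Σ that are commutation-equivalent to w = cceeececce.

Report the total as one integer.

252

drop 0:c onto floor
drop 1:c onto {0:c}
drop 2:e onto floor
drop 3:e onto {2:e}
drop 4:e onto {3:e}
drop 5:c onto {1:c}
drop 6:e onto {4:e}
drop 7:c onto {5:c}
drop 8:c onto {7:c}
drop 9:e onto {6:e}
ground layer = {0:c, 2:e}
drop-orders for the pieces not yet dropped (sum over which currently-grounded one goes next):
  1 to go: {8} 1  {9} 1
  2 to go: {6,9} 1  {7,8} 1  {8,9} 2
  3 to go: {4,6,9} 1  {5,7,8} 1  {6,8,9} 3  {7,8,9} 3
  4 to go: {1,5,7,8} 1  {3,4,6,9} 1  {4,6,8,9} 4  {5,7,8,9} 4  {6,7,8,9} 6
  5 to go: {0,1,5,7,8} 1  {1,5,7,8,9} 5  {2,3,4,6,9} 1  {3,4,6,8,9} 5  {4,6,7,8,9} 10  {5,6,7,8,9} 10
  6 to go: {0,1,5,7,8,9} 6  {1,5,6,7,8,9} 15  {2,3,4,6,8,9} 6  {3,4,6,7,8,9} 15  {4,5,6,7,8,9} 20
  7 to go: {0,1,5,6,7,8,9} 21  {1,4,5,6,7,8,9} 35  {2,3,4,6,7,8,9} 21  {3,4,5,6,7,8,9} 35
  8 to go: {0,1,4,5,6,7,8,9} 56  {1,3,4,5,6,7,8,9} 70  {2,3,4,5,6,7,8,9} 56
  if 0:c drops first: 126 orders
  if 2:e drops first: 126 orders
heap linearizations: 252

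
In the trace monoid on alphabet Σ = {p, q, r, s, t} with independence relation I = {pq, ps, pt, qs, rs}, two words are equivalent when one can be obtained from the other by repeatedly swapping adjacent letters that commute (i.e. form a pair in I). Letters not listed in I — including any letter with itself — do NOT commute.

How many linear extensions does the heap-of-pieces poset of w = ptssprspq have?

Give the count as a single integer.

0(p) covers ∅
1(t) covers ∅
2(s) covers 1:t
3(s) covers 2:s
4(p) covers 0:p
5(r) covers 1:t, 4:p
6(s) covers 3:s
7(p) covers 5:r
8(q) covers 5:r
floor of heap: 0:p, 1:t
completions by unplaced set U, small U first (add the entries for U minus each lowest piece of U):
  |U|=1: {6}:1  {7}:1  {8}:1
  |U|=2: {3,6}:1  {6,7}:2  {6,8}:2  {7,8}:2
  |U|=3: {2,3,6}:1  {3,6,7}:3  {3,6,8}:3  {5,7,8}:2  {6,7,8}:6
  |U|=4: {2,3,6,7}:4  {2,3,6,8}:4  {3,6,7,8}:12  {4,5,7,8}:2  {5,6,7,8}:8
  |U|=5: {0,4,5,7,8}:2  {2,3,6,7,8}:20  {3,5,6,7,8}:20  {4,5,6,7,8}:10
  |U|=6: {0,4,5,6,7,8}:12  {2,3,5,6,7,8}:40  {3,4,5,6,7,8}:30
  |U|=7: {0,3,4,5,6,7,8}:42  {1,2,3,5,6,7,8}:40  {2,3,4,5,6,7,8}:70
  start at 0(p): 110
  start at 1(t): 112
sum over floor = 222

222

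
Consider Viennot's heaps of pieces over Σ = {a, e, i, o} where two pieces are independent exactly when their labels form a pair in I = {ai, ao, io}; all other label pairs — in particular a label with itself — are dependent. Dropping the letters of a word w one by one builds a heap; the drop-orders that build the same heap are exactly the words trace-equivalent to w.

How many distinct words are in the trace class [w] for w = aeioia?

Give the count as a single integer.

12

piece 0:a — minimal
piece 1:e rests on {0:a}
piece 2:i rests on {1:e}
piece 3:o rests on {1:e}
piece 4:i rests on {2:i}
piece 5:a rests on {1:e}
minimal pieces: {0:a}
ways to finish when only these pieces remain (= sum over removing one remaining piece with nothing left below it):
  1 left: {3}→1  {4}→1  {5}→1
  2 left: {2,4}→1  {3,4}→2  {3,5}→2  {4,5}→2
  3 left: {2,3,4}→3  {2,4,5}→3  {3,4,5}→6
  4 left: {2,3,4,5}→12
  placing 0:a first → 12 extensions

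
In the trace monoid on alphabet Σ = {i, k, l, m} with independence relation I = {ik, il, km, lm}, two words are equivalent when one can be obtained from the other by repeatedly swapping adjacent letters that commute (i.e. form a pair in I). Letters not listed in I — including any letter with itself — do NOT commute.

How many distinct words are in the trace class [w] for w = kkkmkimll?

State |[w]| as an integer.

84

0(k) covers ∅
1(k) covers 0:k
2(k) covers 1:k
3(m) covers ∅
4(k) covers 2:k
5(i) covers 3:m
6(m) covers 5:i
7(l) covers 4:k
8(l) covers 7:l
floor of heap: 0:k, 3:m
completions by unplaced set U, small U first (add the entries for U minus each lowest piece of U):
  |U|=1: {6}:1  {8}:1
  |U|=2: {5,6}:1  {6,8}:2  {7,8}:1
  |U|=3: {3,5,6}:1  {4,7,8}:1  {5,6,8}:3  {6,7,8}:3
  |U|=4: {2,4,7,8}:1  {3,5,6,8}:4  {4,6,7,8}:4  {5,6,7,8}:6
  |U|=5: {1,2,4,7,8}:1  {2,4,6,7,8}:5  {3,5,6,7,8}:10  {4,5,6,7,8}:10
  |U|=6: {0,1,2,4,7,8}:1  {1,2,4,6,7,8}:6  {2,4,5,6,7,8}:15  {3,4,5,6,7,8}:20
  |U|=7: {0,1,2,4,6,7,8}:7  {1,2,4,5,6,7,8}:21  {2,3,4,5,6,7,8}:35
  start at 0(k): 56
  start at 3(m): 28
sum over floor = 84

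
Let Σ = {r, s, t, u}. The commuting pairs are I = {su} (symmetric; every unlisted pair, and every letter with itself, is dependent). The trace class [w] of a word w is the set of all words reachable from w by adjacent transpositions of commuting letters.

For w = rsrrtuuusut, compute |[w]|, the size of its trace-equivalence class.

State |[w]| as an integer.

0(r) covers ∅
1(s) covers 0:r
2(r) covers 1:s
3(r) covers 2:r
4(t) covers 3:r
5(u) covers 4:t
6(u) covers 5:u
7(u) covers 6:u
8(s) covers 4:t
9(u) covers 7:u
10(t) covers 8:s, 9:u
floor of heap: 0:r
completions by unplaced set U, small U first (add the entries for U minus each lowest piece of U):
  |U|=1: {10}:1
  |U|=2: {8,10}:1  {9,10}:1
  |U|=3: {7,9,10}:1  {8,9,10}:2
  |U|=4: {6,7,9,10}:1  {7,8,9,10}:3
  |U|=5: {5,6,7,9,10}:1  {6,7,8,9,10}:4
  |U|=6: {5,6,7,8,9,10}:5
  |U|=7: {4,5,6,7,8,9,10}:5
  |U|=8: {3,4,5,6,7,8,9,10}:5
  |U|=9: {2,3,4,5,6,7,8,9,10}:5
  start at 0(r): 5

5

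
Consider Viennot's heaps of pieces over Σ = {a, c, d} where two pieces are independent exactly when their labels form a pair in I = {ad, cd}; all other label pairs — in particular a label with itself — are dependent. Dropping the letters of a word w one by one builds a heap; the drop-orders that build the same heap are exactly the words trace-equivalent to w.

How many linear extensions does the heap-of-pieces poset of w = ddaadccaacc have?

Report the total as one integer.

#0=d has no predecessor
#1=d depends on [0:d]
#2=a has no predecessor
#3=a depends on [2:a]
#4=d depends on [1:d]
#5=c depends on [3:a]
#6=c depends on [5:c]
#7=a depends on [6:c]
#8=a depends on [7:a]
#9=c depends on [8:a]
#10=c depends on [9:c]
sources: [0:d, 2:a]
N(rest) = Σ N(rest − s) over sources s of rest; N(one piece) = 1:
  size 1 → [4]=1  [10]=1
  size 2 → [1,4]=1  [4,10]=2  [9,10]=1
  size 3 → [0,1,4]=1  [1,4,10]=3  [4,9,10]=3  [8,9,10]=1
  size 4 → [0,1,4,10]=4  [1,4,9,10]=6  [4,8,9,10]=4  [7,8,9,10]=1
  size 5 → [0,1,4,9,10]=10  [1,4,8,9,10]=10  [4,7,8,9,10]=5  [6,7,8,9,10]=1
  size 6 → [0,1,4,8,9,10]=20  [1,4,7,8,9,10]=15  [4,6,7,8,9,10]=6  [5,6,7,8,9,10]=1
  size 7 → [0,1,4,7,8,9,10]=35  [1,4,6,7,8,9,10]=21  [3,5,6,7,8,9,10]=1  [4,5,6,7,8,9,10]=7
  size 8 → [0,1,4,6,7,8,9,10]=56  [1,4,5,6,7,8,9,10]=28  [2,3,5,6,7,8,9,10]=1  [3,4,5,6,7,8,9,10]=8
  size 9 → [0,1,4,5,6,7,8,9,10]=84  [1,3,4,5,6,7,8,9,10]=36  [2,3,4,5,6,7,8,9,10]=9
  first=0(d) contributes 45
  first=2(a) contributes 120
|[w]| = 165

165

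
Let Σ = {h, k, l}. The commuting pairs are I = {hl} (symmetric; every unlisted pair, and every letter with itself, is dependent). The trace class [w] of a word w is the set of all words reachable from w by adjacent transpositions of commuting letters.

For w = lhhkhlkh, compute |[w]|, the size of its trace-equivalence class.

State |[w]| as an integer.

#0=l has no predecessor
#1=h has no predecessor
#2=h depends on [1:h]
#3=k depends on [0:l, 2:h]
#4=h depends on [3:k]
#5=l depends on [3:k]
#6=k depends on [4:h, 5:l]
#7=h depends on [6:k]
sources: [0:l, 1:h]
N(rest) = Σ N(rest − s) over sources s of rest; N(one piece) = 1:
  size 1 → [7]=1
  size 2 → [6,7]=1
  size 3 → [4,6,7]=1  [5,6,7]=1
  size 4 → [4,5,6,7]=2
  size 5 → [3,4,5,6,7]=2
  size 6 → [0,3,4,5,6,7]=2  [2,3,4,5,6,7]=2
  first=0(l) contributes 2
  first=1(h) contributes 4
|[w]| = 6

6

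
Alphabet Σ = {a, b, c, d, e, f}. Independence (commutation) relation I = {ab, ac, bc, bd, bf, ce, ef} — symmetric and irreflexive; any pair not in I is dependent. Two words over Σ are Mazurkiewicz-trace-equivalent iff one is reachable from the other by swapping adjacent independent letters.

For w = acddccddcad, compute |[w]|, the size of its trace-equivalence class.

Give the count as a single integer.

4

#0=a has no predecessor
#1=c has no predecessor
#2=d depends on [0:a, 1:c]
#3=d depends on [2:d]
#4=c depends on [3:d]
#5=c depends on [4:c]
#6=d depends on [5:c]
#7=d depends on [6:d]
#8=c depends on [7:d]
#9=a depends on [7:d]
#10=d depends on [8:c, 9:a]
sources: [0:a, 1:c]
N(rest) = Σ N(rest − s) over sources s of rest; N(one piece) = 1:
  size 1 → [10]=1
  size 2 → [8,10]=1  [9,10]=1
  size 3 → [8,9,10]=2
  size 4 → [7,8,9,10]=2
  size 5 → [6,7,8,9,10]=2
  size 6 → [5,6,7,8,9,10]=2
  size 7 → [4,5,6,7,8,9,10]=2
  size 8 → [3,4,5,6,7,8,9,10]=2
  size 9 → [2,3,4,5,6,7,8,9,10]=2
  first=0(a) contributes 2
  first=1(c) contributes 2
|[w]| = 4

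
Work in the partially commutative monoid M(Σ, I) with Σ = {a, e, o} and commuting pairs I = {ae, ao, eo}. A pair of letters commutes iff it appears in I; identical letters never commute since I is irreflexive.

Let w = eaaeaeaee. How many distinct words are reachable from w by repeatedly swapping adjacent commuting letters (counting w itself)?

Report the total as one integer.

126

0(e) covers ∅
1(a) covers ∅
2(a) covers 1:a
3(e) covers 0:e
4(a) covers 2:a
5(e) covers 3:e
6(a) covers 4:a
7(e) covers 5:e
8(e) covers 7:e
floor of heap: 0:e, 1:a
completions by unplaced set U, small U first (add the entries for U minus each lowest piece of U):
  |U|=1: {6}:1  {8}:1
  |U|=2: {4,6}:1  {6,8}:2  {7,8}:1
  |U|=3: {2,4,6}:1  {4,6,8}:3  {5,7,8}:1  {6,7,8}:3
  |U|=4: {1,2,4,6}:1  {2,4,6,8}:4  {3,5,7,8}:1  {4,6,7,8}:6  {5,6,7,8}:4
  |U|=5: {0,3,5,7,8}:1  {1,2,4,6,8}:5  {2,4,6,7,8}:10  {3,5,6,7,8}:5  {4,5,6,7,8}:10
  |U|=6: {0,3,5,6,7,8}:6  {1,2,4,6,7,8}:15  {2,4,5,6,7,8}:20  {3,4,5,6,7,8}:15
  |U|=7: {0,3,4,5,6,7,8}:21  {1,2,4,5,6,7,8}:35  {2,3,4,5,6,7,8}:35
  start at 0(e): 70
  start at 1(a): 56
sum over floor = 126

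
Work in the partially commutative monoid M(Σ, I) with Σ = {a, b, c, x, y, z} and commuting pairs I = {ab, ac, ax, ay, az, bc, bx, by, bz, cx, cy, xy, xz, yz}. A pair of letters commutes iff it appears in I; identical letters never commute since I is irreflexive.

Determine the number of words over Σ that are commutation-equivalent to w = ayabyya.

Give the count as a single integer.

piece 0:a — minimal
piece 1:y — minimal
piece 2:a rests on {0:a}
piece 3:b — minimal
piece 4:y rests on {1:y}
piece 5:y rests on {4:y}
piece 6:a rests on {2:a}
minimal pieces: {0:a, 1:y, 3:b}
ways to finish when only these pieces remain (= sum over removing one remaining piece with nothing left below it):
  1 left: {3}→1  {5}→1  {6}→1
  2 left: {2,6}→1  {3,5}→2  {3,6}→2  {4,5}→1  {5,6}→2
  3 left: {0,2,6}→1  {1,4,5}→1  {2,3,6}→3  {2,5,6}→3  {3,4,5}→3  {3,5,6}→6  {4,5,6}→3
  4 left: {0,2,3,6}→4  {0,2,5,6}→4  {1,3,4,5}→4  {1,4,5,6}→4  {2,3,5,6}→12  {2,4,5,6}→6  {3,4,5,6}→12
  5 left: {0,2,3,5,6}→20  {0,2,4,5,6}→10  {1,2,4,5,6}→10  {1,3,4,5,6}→20  {2,3,4,5,6}→30
  placing 0:a first → 60 extensions
  placing 1:y first → 60 extensions
  placing 3:b first → 20 extensions
total linear extensions = 140

140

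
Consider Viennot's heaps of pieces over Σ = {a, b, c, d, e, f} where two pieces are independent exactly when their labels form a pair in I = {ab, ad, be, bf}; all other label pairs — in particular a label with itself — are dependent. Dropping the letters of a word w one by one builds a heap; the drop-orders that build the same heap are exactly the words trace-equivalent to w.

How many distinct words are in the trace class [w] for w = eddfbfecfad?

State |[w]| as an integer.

8

piece 0:e — minimal
piece 1:d rests on {0:e}
piece 2:d rests on {1:d}
piece 3:f rests on {2:d}
piece 4:b rests on {2:d}
piece 5:f rests on {3:f}
piece 6:e rests on {5:f}
piece 7:c rests on {4:b, 6:e}
piece 8:f rests on {7:c}
piece 9:a rests on {8:f}
piece 10:d rests on {8:f}
minimal pieces: {0:e}
ways to finish when only these pieces remain (= sum over removing one remaining piece with nothing left below it):
  1 left: {9}→1  {10}→1
  2 left: {9,10}→2
  3 left: {8,9,10}→2
  4 left: {7,8,9,10}→2
  5 left: {4,7,8,9,10}→2  {6,7,8,9,10}→2
  6 left: {4,6,7,8,9,10}→4  {5,6,7,8,9,10}→2
  7 left: {3,5,6,7,8,9,10}→2  {4,5,6,7,8,9,10}→6
  8 left: {3,4,5,6,7,8,9,10}→8
  9 left: {2,3,4,5,6,7,8,9,10}→8
  placing 0:e first → 8 extensions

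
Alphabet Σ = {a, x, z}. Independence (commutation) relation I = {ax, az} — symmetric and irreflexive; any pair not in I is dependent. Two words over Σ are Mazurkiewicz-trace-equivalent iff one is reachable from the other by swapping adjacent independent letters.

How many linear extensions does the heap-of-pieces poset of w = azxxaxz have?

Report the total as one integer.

21

drop 0:a onto floor
drop 1:z onto floor
drop 2:x onto {1:z}
drop 3:x onto {2:x}
drop 4:a onto {0:a}
drop 5:x onto {3:x}
drop 6:z onto {5:x}
ground layer = {0:a, 1:z}
drop-orders for the pieces not yet dropped (sum over which currently-grounded one goes next):
  1 to go: {4} 1  {6} 1
  2 to go: {0,4} 1  {4,6} 2  {5,6} 1
  3 to go: {0,4,6} 3  {3,5,6} 1  {4,5,6} 3
  4 to go: {0,4,5,6} 6  {2,3,5,6} 1  {3,4,5,6} 4
  5 to go: {0,3,4,5,6} 10  {1,2,3,5,6} 1  {2,3,4,5,6} 5
  if 0:a drops first: 6 orders
  if 1:z drops first: 15 orders
heap linearizations: 21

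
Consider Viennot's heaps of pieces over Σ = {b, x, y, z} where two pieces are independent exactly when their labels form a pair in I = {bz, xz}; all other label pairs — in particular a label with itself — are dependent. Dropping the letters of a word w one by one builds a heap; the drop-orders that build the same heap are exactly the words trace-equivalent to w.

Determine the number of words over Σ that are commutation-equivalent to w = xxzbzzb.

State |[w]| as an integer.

piece 0:x — minimal
piece 1:x rests on {0:x}
piece 2:z — minimal
piece 3:b rests on {1:x}
piece 4:z rests on {2:z}
piece 5:z rests on {4:z}
piece 6:b rests on {3:b}
minimal pieces: {0:x, 2:z}
ways to finish when only these pieces remain (= sum over removing one remaining piece with nothing left below it):
  1 left: {5}→1  {6}→1
  2 left: {3,6}→1  {4,5}→1  {5,6}→2
  3 left: {1,3,6}→1  {2,4,5}→1  {3,5,6}→3  {4,5,6}→3
  4 left: {0,1,3,6}→1  {1,3,5,6}→4  {2,4,5,6}→4  {3,4,5,6}→6
  5 left: {0,1,3,5,6}→5  {1,3,4,5,6}→10  {2,3,4,5,6}→10
  placing 0:x first → 20 extensions
  placing 2:z first → 15 extensions
total linear extensions = 35

35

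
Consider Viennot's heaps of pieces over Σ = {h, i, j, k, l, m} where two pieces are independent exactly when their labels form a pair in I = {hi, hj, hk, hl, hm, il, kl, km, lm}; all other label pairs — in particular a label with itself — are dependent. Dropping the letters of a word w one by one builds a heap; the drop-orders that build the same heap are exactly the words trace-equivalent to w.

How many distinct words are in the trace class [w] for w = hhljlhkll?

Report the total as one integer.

336

#0=h has no predecessor
#1=h depends on [0:h]
#2=l has no predecessor
#3=j depends on [2:l]
#4=l depends on [3:j]
#5=h depends on [1:h]
#6=k depends on [3:j]
#7=l depends on [4:l]
#8=l depends on [7:l]
sources: [0:h, 2:l]
N(rest) = Σ N(rest − s) over sources s of rest; N(one piece) = 1:
  size 1 → [5]=1  [6]=1  [8]=1
  size 2 → [1,5]=1  [5,6]=2  [5,8]=2  [6,8]=2  [7,8]=1
  size 3 → [0,1,5]=1  [1,5,6]=3  [1,5,8]=3  [4,7,8]=1  [5,6,8]=6  [5,7,8]=3  [6,7,8]=3
  size 4 → [0,1,5,6]=4  [0,1,5,8]=4  [1,5,6,8]=12  [1,5,7,8]=6  [4,5,7,8]=4  [4,6,7,8]=4  [5,6,7,8]=12
  size 5 → [0,1,5,6,8]=20  [0,1,5,7,8]=10  [1,4,5,7,8]=10  [1,5,6,7,8]=30  [3,4,6,7,8]=4  [4,5,6,7,8]=20
  size 6 → [0,1,4,5,7,8]=20  [0,1,5,6,7,8]=60  [1,4,5,6,7,8]=60  [2,3,4,6,7,8]=4  [3,4,5,6,7,8]=24
  size 7 → [0,1,4,5,6,7,8]=140  [1,3,4,5,6,7,8]=84  [2,3,4,5,6,7,8]=28
  first=0(h) contributes 112
  first=2(l) contributes 224
|[w]| = 336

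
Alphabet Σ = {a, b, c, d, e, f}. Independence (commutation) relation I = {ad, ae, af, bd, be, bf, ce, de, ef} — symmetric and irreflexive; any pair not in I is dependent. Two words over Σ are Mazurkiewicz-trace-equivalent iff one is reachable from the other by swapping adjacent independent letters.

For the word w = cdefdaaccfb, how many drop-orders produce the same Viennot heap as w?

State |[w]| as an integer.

220

#0=c has no predecessor
#1=d depends on [0:c]
#2=e has no predecessor
#3=f depends on [1:d]
#4=d depends on [3:f]
#5=a depends on [0:c]
#6=a depends on [5:a]
#7=c depends on [4:d, 6:a]
#8=c depends on [7:c]
#9=f depends on [8:c]
#10=b depends on [8:c]
sources: [0:c, 2:e]
N(rest) = Σ N(rest − s) over sources s of rest; N(one piece) = 1:
  size 1 → [2]=1  [9]=1  [10]=1
  size 2 → [2,9]=2  [2,10]=2  [9,10]=2
  size 3 → [2,9,10]=6  [8,9,10]=2
  size 4 → [2,8,9,10]=8  [7,8,9,10]=2
  size 5 → [2,7,8,9,10]=10  [4,7,8,9,10]=2  [6,7,8,9,10]=2
  size 6 → [2,4,7,8,9,10]=12  [2,6,7,8,9,10]=12  [3,4,7,8,9,10]=2  [4,6,7,8,9,10]=4  [5,6,7,8,9,10]=2
  size 7 → [1,3,4,7,8,9,10]=2  [2,3,4,7,8,9,10]=14  [2,4,6,7,8,9,10]=28  [2,5,6,7,8,9,10]=14  [3,4,6,7,8,9,10]=6  [4,5,6,7,8,9,10]=6
  size 8 → [1,2,3,4,7,8,9,10]=16  [1,3,4,6,7,8,9,10]=8  [2,3,4,6,7,8,9,10]=48  [2,4,5,6,7,8,9,10]=48  [3,4,5,6,7,8,9,10]=12
  size 9 → [1,2,3,4,6,7,8,9,10]=72  [1,3,4,5,6,7,8,9,10]=20  [2,3,4,5,6,7,8,9,10]=108
  first=0(c) contributes 200
  first=2(e) contributes 20
|[w]| = 220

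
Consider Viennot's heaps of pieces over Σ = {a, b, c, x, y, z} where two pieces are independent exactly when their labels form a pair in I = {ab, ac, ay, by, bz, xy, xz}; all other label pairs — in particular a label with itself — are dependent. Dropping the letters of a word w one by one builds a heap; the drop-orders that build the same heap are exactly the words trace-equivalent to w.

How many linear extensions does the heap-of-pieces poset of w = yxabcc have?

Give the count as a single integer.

#0=y has no predecessor
#1=x has no predecessor
#2=a depends on [1:x]
#3=b depends on [1:x]
#4=c depends on [0:y, 3:b]
#5=c depends on [4:c]
sources: [0:y, 1:x]
N(rest) = Σ N(rest − s) over sources s of rest; N(one piece) = 1:
  size 1 → [2]=1  [5]=1
  size 2 → [2,5]=2  [4,5]=1
  size 3 → [0,4,5]=1  [2,4,5]=3  [3,4,5]=1
  size 4 → [0,2,4,5]=4  [0,3,4,5]=2  [2,3,4,5]=4
  first=0(y) contributes 4
  first=1(x) contributes 10
|[w]| = 14

14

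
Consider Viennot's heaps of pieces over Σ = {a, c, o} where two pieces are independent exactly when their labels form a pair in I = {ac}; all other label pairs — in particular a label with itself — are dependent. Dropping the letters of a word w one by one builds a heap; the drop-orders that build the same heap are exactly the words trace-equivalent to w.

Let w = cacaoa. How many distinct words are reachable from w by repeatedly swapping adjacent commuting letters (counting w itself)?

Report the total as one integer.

#0=c has no predecessor
#1=a has no predecessor
#2=c depends on [0:c]
#3=a depends on [1:a]
#4=o depends on [2:c, 3:a]
#5=a depends on [4:o]
sources: [0:c, 1:a]
N(rest) = Σ N(rest − s) over sources s of rest; N(one piece) = 1:
  size 1 → [5]=1
  size 2 → [4,5]=1
  size 3 → [2,4,5]=1  [3,4,5]=1
  size 4 → [0,2,4,5]=1  [1,3,4,5]=1  [2,3,4,5]=2
  first=0(c) contributes 3
  first=1(a) contributes 3
|[w]| = 6

6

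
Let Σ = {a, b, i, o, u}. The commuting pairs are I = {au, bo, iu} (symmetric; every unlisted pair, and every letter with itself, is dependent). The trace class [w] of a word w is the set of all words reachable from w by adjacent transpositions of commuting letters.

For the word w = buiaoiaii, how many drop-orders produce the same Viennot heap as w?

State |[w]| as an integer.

3

piece 0:b — minimal
piece 1:u rests on {0:b}
piece 2:i rests on {0:b}
piece 3:a rests on {2:i}
piece 4:o rests on {1:u, 3:a}
piece 5:i rests on {4:o}
piece 6:a rests on {5:i}
piece 7:i rests on {6:a}
piece 8:i rests on {7:i}
minimal pieces: {0:b}
ways to finish when only these pieces remain (= sum over removing one remaining piece with nothing left below it):
  1 left: {8}→1
  2 left: {7,8}→1
  3 left: {6,7,8}→1
  4 left: {5,6,7,8}→1
  5 left: {4,5,6,7,8}→1
  6 left: {1,4,5,6,7,8}→1  {3,4,5,6,7,8}→1
  7 left: {1,3,4,5,6,7,8}→2  {2,3,4,5,6,7,8}→1
  placing 0:b first → 3 extensions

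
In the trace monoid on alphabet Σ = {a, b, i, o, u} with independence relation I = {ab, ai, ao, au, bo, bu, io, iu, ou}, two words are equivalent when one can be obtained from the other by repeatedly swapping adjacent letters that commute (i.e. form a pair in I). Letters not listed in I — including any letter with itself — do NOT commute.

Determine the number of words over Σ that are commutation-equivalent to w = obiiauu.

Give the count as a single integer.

420

#0=o has no predecessor
#1=b has no predecessor
#2=i depends on [1:b]
#3=i depends on [2:i]
#4=a has no predecessor
#5=u has no predecessor
#6=u depends on [5:u]
sources: [0:o, 1:b, 4:a, 5:u]
N(rest) = Σ N(rest − s) over sources s of rest; N(one piece) = 1:
  size 1 → [0]=1  [3]=1  [4]=1  [6]=1
  size 2 → [0,3]=2  [0,4]=2  [0,6]=2  [2,3]=1  [3,4]=2  [3,6]=2  [4,6]=2  [5,6]=1
  size 3 → [0,2,3]=3  [0,3,4]=6  [0,3,6]=6  [0,4,6]=6  [0,5,6]=3  [1,2,3]=1  [2,3,4]=3  [2,3,6]=3  [3,4,6]=6  [3,5,6]=3  [4,5,6]=3
  size 4 → [0,1,2,3]=4  [0,2,3,4]=12  [0,2,3,6]=12  [0,3,4,6]=24  [0,3,5,6]=12  [0,4,5,6]=12  [1,2,3,4]=4  [1,2,3,6]=4  [2,3,4,6]=12  [2,3,5,6]=6  [3,4,5,6]=12
  size 5 → [0,1,2,3,4]=20  [0,1,2,3,6]=20  [0,2,3,4,6]=60  [0,2,3,5,6]=30  [0,3,4,5,6]=60  [1,2,3,4,6]=20  [1,2,3,5,6]=10  [2,3,4,5,6]=30
  first=0(o) contributes 60
  first=1(b) contributes 180
  first=4(a) contributes 60
  first=5(u) contributes 120
|[w]| = 420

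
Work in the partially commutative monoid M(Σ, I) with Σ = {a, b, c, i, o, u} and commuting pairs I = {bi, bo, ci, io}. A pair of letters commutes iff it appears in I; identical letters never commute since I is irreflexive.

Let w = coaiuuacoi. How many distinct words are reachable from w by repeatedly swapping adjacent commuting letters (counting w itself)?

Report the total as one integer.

#0=c has no predecessor
#1=o depends on [0:c]
#2=a depends on [1:o]
#3=i depends on [2:a]
#4=u depends on [3:i]
#5=u depends on [4:u]
#6=a depends on [5:u]
#7=c depends on [6:a]
#8=o depends on [7:c]
#9=i depends on [6:a]
sources: [0:c]
N(rest) = Σ N(rest − s) over sources s of rest; N(one piece) = 1:
  size 1 → [8]=1  [9]=1
  size 2 → [7,8]=1  [8,9]=2
  size 3 → [7,8,9]=3
  size 4 → [6,7,8,9]=3
  size 5 → [5,6,7,8,9]=3
  size 6 → [4,5,6,7,8,9]=3
  size 7 → [3,4,5,6,7,8,9]=3
  size 8 → [2,3,4,5,6,7,8,9]=3
  first=0(c) contributes 3

3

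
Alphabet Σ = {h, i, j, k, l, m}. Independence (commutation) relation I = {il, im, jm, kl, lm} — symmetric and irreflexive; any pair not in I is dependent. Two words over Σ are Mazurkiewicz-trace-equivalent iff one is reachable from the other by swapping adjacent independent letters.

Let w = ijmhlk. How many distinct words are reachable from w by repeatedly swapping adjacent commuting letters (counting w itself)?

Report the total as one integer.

drop 0:i onto floor
drop 1:j onto {0:i}
drop 2:m onto floor
drop 3:h onto {1:j, 2:m}
drop 4:l onto {3:h}
drop 5:k onto {3:h}
ground layer = {0:i, 2:m}
drop-orders for the pieces not yet dropped (sum over which currently-grounded one goes next):
  1 to go: {4} 1  {5} 1
  2 to go: {4,5} 2
  3 to go: {3,4,5} 2
  4 to go: {1,3,4,5} 2  {2,3,4,5} 2
  if 0:i drops first: 4 orders
  if 2:m drops first: 2 orders
heap linearizations: 6

6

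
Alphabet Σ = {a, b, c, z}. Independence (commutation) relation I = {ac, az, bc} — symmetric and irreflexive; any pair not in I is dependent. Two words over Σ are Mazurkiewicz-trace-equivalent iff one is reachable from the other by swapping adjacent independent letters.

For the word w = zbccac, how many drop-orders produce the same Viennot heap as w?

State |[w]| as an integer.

0(z) covers ∅
1(b) covers 0:z
2(c) covers 0:z
3(c) covers 2:c
4(a) covers 1:b
5(c) covers 3:c
floor of heap: 0:z
completions by unplaced set U, small U first (add the entries for U minus each lowest piece of U):
  |U|=1: {4}:1  {5}:1
  |U|=2: {1,4}:1  {3,5}:1  {4,5}:2
  |U|=3: {1,4,5}:3  {2,3,5}:1  {3,4,5}:3
  |U|=4: {1,3,4,5}:6  {2,3,4,5}:4
  start at 0(z): 10

10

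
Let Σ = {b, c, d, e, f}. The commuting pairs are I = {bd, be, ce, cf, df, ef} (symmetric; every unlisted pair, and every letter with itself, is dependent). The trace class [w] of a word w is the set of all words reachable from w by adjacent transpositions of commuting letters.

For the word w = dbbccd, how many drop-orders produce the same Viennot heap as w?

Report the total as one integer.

#0=d has no predecessor
#1=b has no predecessor
#2=b depends on [1:b]
#3=c depends on [0:d, 2:b]
#4=c depends on [3:c]
#5=d depends on [4:c]
sources: [0:d, 1:b]
N(rest) = Σ N(rest − s) over sources s of rest; N(one piece) = 1:
  size 1 → [5]=1
  size 2 → [4,5]=1
  size 3 → [3,4,5]=1
  size 4 → [0,3,4,5]=1  [2,3,4,5]=1
  first=0(d) contributes 1
  first=1(b) contributes 2
|[w]| = 3

3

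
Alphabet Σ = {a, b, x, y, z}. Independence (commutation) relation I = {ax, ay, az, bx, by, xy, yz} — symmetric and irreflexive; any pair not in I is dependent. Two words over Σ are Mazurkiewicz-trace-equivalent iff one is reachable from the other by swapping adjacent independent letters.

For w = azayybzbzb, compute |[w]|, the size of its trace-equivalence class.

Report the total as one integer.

135

0(a) covers ∅
1(z) covers ∅
2(a) covers 0:a
3(y) covers ∅
4(y) covers 3:y
5(b) covers 1:z, 2:a
6(z) covers 5:b
7(b) covers 6:z
8(z) covers 7:b
9(b) covers 8:z
floor of heap: 0:a, 1:z, 3:y
completions by unplaced set U, small U first (add the entries for U minus each lowest piece of U):
  |U|=1: {4}:1  {9}:1
  |U|=2: {3,4}:1  {4,9}:2  {8,9}:1
  |U|=3: {3,4,9}:3  {4,8,9}:3  {7,8,9}:1
  |U|=4: {3,4,8,9}:6  {4,7,8,9}:4  {6,7,8,9}:1
  |U|=5: {3,4,7,8,9}:10  {4,6,7,8,9}:5  {5,6,7,8,9}:1
  |U|=6: {1,5,6,7,8,9}:1  {2,5,6,7,8,9}:1  {3,4,6,7,8,9}:15  {4,5,6,7,8,9}:6
  |U|=7: {0,2,5,6,7,8,9}:1  {1,2,5,6,7,8,9}:2  {1,4,5,6,7,8,9}:7  {2,4,5,6,7,8,9}:7  {3,4,5,6,7,8,9}:21
  |U|=8: {0,1,2,5,6,7,8,9}:3  {0,2,4,5,6,7,8,9}:8  {1,2,4,5,6,7,8,9}:16  {1,3,4,5,6,7,8,9}:28  {2,3,4,5,6,7,8,9}:28
  start at 0(a): 72
  start at 1(z): 36
  start at 3(y): 27
sum over floor = 135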